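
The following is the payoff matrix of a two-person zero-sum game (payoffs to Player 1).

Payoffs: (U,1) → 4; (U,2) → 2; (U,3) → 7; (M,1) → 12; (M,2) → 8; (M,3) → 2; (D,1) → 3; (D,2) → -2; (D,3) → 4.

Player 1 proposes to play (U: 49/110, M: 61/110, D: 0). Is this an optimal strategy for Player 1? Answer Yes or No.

Against 1 this mix gives (49/110)·4 + (61/110)·12 = 464/55.
Against 2 this mix gives (49/110)·2 + (61/110)·8 = 293/55.
Against 3 this mix gives (49/110)·7 + (61/110)·2 = 93/22.
Player 2 will play 3, holding Player 1 to 93/22. Shifting weight toward the row that does better against 3 would raise this floor (the equalizing mix achieves 52/11 against both 3 and 2), so the proposed strategy is not optimal.

No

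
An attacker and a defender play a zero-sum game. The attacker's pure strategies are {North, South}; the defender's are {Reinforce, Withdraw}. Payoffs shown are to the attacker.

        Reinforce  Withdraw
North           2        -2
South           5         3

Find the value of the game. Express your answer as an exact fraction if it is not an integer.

Row minima: North → -2, South → 3; maximin = 3.
Column maxima: Reinforce → 5, Withdraw → 3; minimax = 3.
Since maximin = minimax = 3, there is a saddle point and the value is 3.

3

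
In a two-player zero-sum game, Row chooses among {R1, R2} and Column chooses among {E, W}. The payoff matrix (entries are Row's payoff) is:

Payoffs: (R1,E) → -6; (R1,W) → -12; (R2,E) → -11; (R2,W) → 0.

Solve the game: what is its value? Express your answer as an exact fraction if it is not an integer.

Row minima: R1 → -12, R2 → -11; maximin = -11.
Column maxima: E → -6, W → 0; minimax = -6.
-11 ≠ -6, so there is no saddle point; optimal play is mixed.
Let Row play R1 with probability p. Expected payoff against E: (-6)p + (-11)(1−p) = 5p − 11; against W: (-12)p + 0(1−p) = −12p.
Setting these equal: 5p − 11 = −12p ⇒ 17p = 11 ⇒ p = 11/17, and the value is (5)·(11/17) − 11 = -132/17.
For Column: with q = P(E), equating R1's and R2's payoffs gives 6q − 12 = −11q ⇒ q = 12/17.

-132/17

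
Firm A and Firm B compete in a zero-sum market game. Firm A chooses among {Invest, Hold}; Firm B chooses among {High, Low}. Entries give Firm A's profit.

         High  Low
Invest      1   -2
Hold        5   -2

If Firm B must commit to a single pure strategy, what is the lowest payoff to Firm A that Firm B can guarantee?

-2

Column maxima: High → 5, Low → -2.
The smallest of these is -2.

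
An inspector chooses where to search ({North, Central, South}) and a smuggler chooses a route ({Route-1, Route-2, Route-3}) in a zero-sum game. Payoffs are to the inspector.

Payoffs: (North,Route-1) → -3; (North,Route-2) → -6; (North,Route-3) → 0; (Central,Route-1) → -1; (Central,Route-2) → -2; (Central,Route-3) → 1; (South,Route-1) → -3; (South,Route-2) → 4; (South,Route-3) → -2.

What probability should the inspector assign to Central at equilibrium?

Row minima: North → -6, Central → -2, South → -3; maximin = -2.
Column maxima: Route-1 → -1, Route-2 → 4, Route-3 → 1; minimax = -1.
-2 ≠ -1, so there is no saddle point; optimal play is mixed.
North is strictly dominated by Central, so the inspector never plays it.
Route-3 is strictly dominated by Route-1 (it gives the inspector strictly more in every row), so the smuggler never plays it.
On the remaining 2×2 (Central, South vs Route-1, Route-2):
Let the inspector play Central with probability p. Expected payoff against Route-1: (-1)p + (-3)(1−p) = 2p − 3; against Route-2: (-2)p + 4(1−p) = −6p + 4.
Setting these equal: 2p − 3 = −6p + 4 ⇒ 8p = 7 ⇒ p = 7/8, and the value is (2)·(7/8) − 3 = -5/4.
For the smuggler: with q = P(Route-1), equating Central's and South's payoffs gives q − 2 = −7q + 4 ⇒ q = 3/4.

7/8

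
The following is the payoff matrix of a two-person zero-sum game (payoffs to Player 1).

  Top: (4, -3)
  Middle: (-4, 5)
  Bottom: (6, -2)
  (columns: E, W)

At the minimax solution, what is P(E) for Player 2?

Row minima: Top → -3, Middle → -4, Bottom → -2; maximin = -2.
Column maxima: E → 6, W → 5; minimax = 5.
-2 ≠ 5, so there is no saddle point; optimal play is mixed.
Top is strictly dominated by Bottom, so Player 1 never plays it.
On the remaining 2×2 (Middle, Bottom vs E, W):
Let Player 1 play Middle with probability p. Expected payoff against E: (-4)p + 6(1−p) = −10p + 6; against W: 5p + (-2)(1−p) = 7p − 2.
Setting these equal: −10p + 6 = 7p − 2 ⇒ −17p = -8 ⇒ p = 8/17, and the value is (-10)·(8/17) + 6 = 22/17.
For Player 2: with q = P(E), equating Middle's and Bottom's payoffs gives −9q + 5 = 8q − 2 ⇒ q = 7/17.

7/17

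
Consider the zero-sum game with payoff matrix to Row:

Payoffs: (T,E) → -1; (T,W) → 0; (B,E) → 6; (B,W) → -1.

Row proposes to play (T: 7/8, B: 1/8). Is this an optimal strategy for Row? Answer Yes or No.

Yes

Against E this mix gives (7/8)·(-1) + (1/8)·6 = -1/8.
Against W this mix gives (7/8)·0 + (1/8)·(-1) = -1/8.
All of Column's active replies (E, W) yield -1/8, and no column does worse for Row. The mix makes Column indifferent and guarantees -1/8, so it is optimal.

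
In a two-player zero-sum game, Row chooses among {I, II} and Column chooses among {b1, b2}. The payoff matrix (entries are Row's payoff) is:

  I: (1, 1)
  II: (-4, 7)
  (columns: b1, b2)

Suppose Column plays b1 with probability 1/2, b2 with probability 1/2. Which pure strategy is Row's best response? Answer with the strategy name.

Expected payoff of I: (1/2)·1 + (1/2)·1 = 1.
Expected payoff of II: (1/2)·(-4) + (1/2)·7 = 3/2.
The largest is 3/2, so Row's best response is II.

II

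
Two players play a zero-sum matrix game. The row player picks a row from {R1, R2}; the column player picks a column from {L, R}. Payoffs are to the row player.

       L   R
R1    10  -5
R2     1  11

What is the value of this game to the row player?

Row minima: R1 → -5, R2 → 1; maximin = 1.
Column maxima: L → 10, R → 11; minimax = 10.
1 ≠ 10, so there is no saddle point; optimal play is mixed.
Let the row player play R1 with probability p. Expected payoff against L: 10p + 1(1−p) = 9p + 1; against R: (-5)p + 11(1−p) = −16p + 11.
Setting these equal: 9p + 1 = −16p + 11 ⇒ 25p = 10 ⇒ p = 2/5, and the value is (9)·(2/5) + 1 = 23/5.
For the column player: with q = P(L), equating R1's and R2's payoffs gives 15q − 5 = −10q + 11 ⇒ q = 16/25.

23/5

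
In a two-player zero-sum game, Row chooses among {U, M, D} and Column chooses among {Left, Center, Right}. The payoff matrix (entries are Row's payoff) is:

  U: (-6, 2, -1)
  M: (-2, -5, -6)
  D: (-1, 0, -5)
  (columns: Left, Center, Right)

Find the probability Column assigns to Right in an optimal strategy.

5/9

Row minima: U → -6, M → -6, D → -5; maximin = -5.
Column maxima: Left → -1, Center → 2, Right → -1; minimax = -1.
-5 ≠ -1, so there is no saddle point; optimal play is mixed.
M is strictly dominated by D, so Row never plays it.
With M eliminated, Center is strictly dominated by Left (it gives Row strictly more in every remaining row), so Column never plays it.
On the remaining 2×2 (U, D vs Left, Right):
Let Row play U with probability p. Expected payoff against Left: (-6)p + (-1)(1−p) = −5p − 1; against Right: (-1)p + (-5)(1−p) = 4p − 5.
Setting these equal: −5p − 1 = 4p − 5 ⇒ −9p = -4 ⇒ p = 4/9, and the value is (-5)·(4/9) − 1 = -29/9.
For Column: with q = P(Left), equating U's and D's payoffs gives −5q − 1 = 4q − 5 ⇒ q = 4/9.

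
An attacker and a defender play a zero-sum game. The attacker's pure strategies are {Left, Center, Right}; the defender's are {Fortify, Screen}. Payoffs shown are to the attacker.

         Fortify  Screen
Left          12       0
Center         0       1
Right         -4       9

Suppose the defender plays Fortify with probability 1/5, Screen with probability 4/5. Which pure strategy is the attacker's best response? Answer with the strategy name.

Expected payoff of Left: (1/5)·12 + (4/5)·0 = 12/5.
Expected payoff of Center: (1/5)·0 + (4/5)·1 = 4/5.
Expected payoff of Right: (1/5)·(-4) + (4/5)·9 = 32/5.
The largest is 32/5, so the attacker's best response is Right.

Right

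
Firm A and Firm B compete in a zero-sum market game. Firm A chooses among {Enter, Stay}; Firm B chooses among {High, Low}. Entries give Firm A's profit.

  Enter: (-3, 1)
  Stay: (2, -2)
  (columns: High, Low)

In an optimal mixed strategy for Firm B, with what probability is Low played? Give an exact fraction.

5/8

Row minima: Enter → -3, Stay → -2; maximin = -2.
Column maxima: High → 2, Low → 1; minimax = 1.
-2 ≠ 1, so there is no saddle point; optimal play is mixed.
Let Firm A play Enter with probability p. Expected payoff against High: (-3)p + 2(1−p) = −5p + 2; against Low: 1p + (-2)(1−p) = 3p − 2.
Setting these equal: −5p + 2 = 3p − 2 ⇒ −8p = -4 ⇒ p = 1/2, and the value is (-5)·(1/2) + 2 = -1/2.
For Firm B: with q = P(High), equating Enter's and Stay's payoffs gives −4q + 1 = 4q − 2 ⇒ q = 3/8.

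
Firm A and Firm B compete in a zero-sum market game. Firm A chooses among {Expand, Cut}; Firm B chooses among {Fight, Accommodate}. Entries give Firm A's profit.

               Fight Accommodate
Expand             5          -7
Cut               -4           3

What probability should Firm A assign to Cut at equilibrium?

12/19

Row minima: Expand → -7, Cut → -4; maximin = -4.
Column maxima: Fight → 5, Accommodate → 3; minimax = 3.
-4 ≠ 3, so there is no saddle point; optimal play is mixed.
Let Firm A play Expand with probability p. Expected payoff against Fight: 5p + (-4)(1−p) = 9p − 4; against Accommodate: (-7)p + 3(1−p) = −10p + 3.
Setting these equal: 9p − 4 = −10p + 3 ⇒ 19p = 7 ⇒ p = 7/19, and the value is (9)·(7/19) − 4 = -13/19.
For Firm B: with q = P(Fight), equating Expand's and Cut's payoffs gives 12q − 7 = −7q + 3 ⇒ q = 10/19.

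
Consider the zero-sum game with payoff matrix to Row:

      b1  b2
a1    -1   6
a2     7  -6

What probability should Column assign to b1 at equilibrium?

3/5

Row minima: a1 → -1, a2 → -6; maximin = -1.
Column maxima: b1 → 7, b2 → 6; minimax = 6.
-1 ≠ 6, so there is no saddle point; optimal play is mixed.
Let Row play a1 with probability p. Expected payoff against b1: (-1)p + 7(1−p) = −8p + 7; against b2: 6p + (-6)(1−p) = 12p − 6.
Setting these equal: −8p + 7 = 12p − 6 ⇒ −20p = -13 ⇒ p = 13/20, and the value is (-8)·(13/20) + 7 = 9/5.
For Column: with q = P(b1), equating a1's and a2's payoffs gives −7q + 6 = 13q − 6 ⇒ q = 3/5.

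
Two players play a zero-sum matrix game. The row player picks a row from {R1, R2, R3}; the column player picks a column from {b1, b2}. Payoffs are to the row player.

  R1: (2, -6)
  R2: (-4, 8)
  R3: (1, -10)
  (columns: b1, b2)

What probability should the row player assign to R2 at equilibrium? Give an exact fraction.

Row minima: R1 → -6, R2 → -4, R3 → -10; maximin = -4.
Column maxima: b1 → 2, b2 → 8; minimax = 2.
-4 ≠ 2, so there is no saddle point; optimal play is mixed.
R3 is strictly dominated by R1, so the row player never plays it.
On the remaining 2×2 (R1, R2 vs b1, b2):
Let the row player play R1 with probability p. Expected payoff against b1: 2p + (-4)(1−p) = 6p − 4; against b2: (-6)p + 8(1−p) = −14p + 8.
Setting these equal: 6p − 4 = −14p + 8 ⇒ 20p = 12 ⇒ p = 3/5, and the value is (6)·(3/5) − 4 = -2/5.
For the column player: with q = P(b1), equating R1's and R2's payoffs gives 8q − 6 = −12q + 8 ⇒ q = 7/10.

2/5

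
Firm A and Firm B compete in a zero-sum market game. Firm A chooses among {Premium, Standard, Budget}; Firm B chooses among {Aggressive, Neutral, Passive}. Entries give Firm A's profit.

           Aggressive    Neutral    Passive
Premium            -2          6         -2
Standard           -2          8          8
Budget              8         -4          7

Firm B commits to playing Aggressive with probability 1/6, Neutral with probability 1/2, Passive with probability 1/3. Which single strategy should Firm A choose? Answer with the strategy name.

Expected payoff of Premium: (1/6)·(-2) + (1/2)·6 + (1/3)·(-2) = 2.
Expected payoff of Standard: (1/6)·(-2) + (1/2)·8 + (1/3)·8 = 19/3.
Expected payoff of Budget: (1/6)·8 + (1/2)·(-4) + (1/3)·7 = 5/3.
The largest is 19/3, so Firm A's best response is Standard.

Standard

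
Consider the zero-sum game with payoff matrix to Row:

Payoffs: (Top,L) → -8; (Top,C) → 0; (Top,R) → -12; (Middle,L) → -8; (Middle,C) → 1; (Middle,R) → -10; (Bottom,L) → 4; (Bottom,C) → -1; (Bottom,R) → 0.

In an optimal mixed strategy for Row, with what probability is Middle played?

1/12

Row minima: Top → -12, Middle → -10, Bottom → -1; maximin = -1.
Column maxima: L → 4, C → 1, R → 0; minimax = 0.
-1 ≠ 0, so there is no saddle point; optimal play is mixed.
L is strictly dominated by R (it gives Row strictly more in every row), so Column never plays it.
With L eliminated, Top is strictly dominated by Middle (Middle gives Row strictly more in every remaining column), so Row never plays it.
On the remaining 2×2 (Middle, Bottom vs C, R):
Let Row play Middle with probability p. Expected payoff against C: 1p + (-1)(1−p) = 2p − 1; against R: (-10)p + 0(1−p) = −10p.
Setting these equal: 2p − 1 = −10p ⇒ 12p = 1 ⇒ p = 1/12, and the value is (2)·(1/12) − 1 = -5/6.
For Column: with q = P(C), equating Middle's and Bottom's payoffs gives 11q − 10 = −q ⇒ q = 5/6.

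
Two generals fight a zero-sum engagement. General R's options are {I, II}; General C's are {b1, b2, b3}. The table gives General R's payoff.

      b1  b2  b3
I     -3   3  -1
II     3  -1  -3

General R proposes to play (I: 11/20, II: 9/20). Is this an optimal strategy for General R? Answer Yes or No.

No

Against b1 this mix gives (11/20)·(-3) + (9/20)·3 = -3/10.
Against b2 this mix gives (11/20)·3 + (9/20)·(-1) = 6/5.
Against b3 this mix gives (11/20)·(-1) + (9/20)·(-3) = -19/10.
General C will play b3, holding General R to -19/10. Shifting weight toward the row that does better against b3 would raise this floor (the equalizing mix achieves -3/2 against both b3 and b1), so the proposed strategy is not optimal.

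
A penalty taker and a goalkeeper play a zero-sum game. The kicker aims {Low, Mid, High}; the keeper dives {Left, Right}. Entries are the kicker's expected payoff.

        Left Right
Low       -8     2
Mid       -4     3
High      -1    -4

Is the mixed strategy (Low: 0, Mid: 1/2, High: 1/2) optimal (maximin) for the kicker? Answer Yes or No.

No

Against Left this mix gives (1/2)·(-4) + (1/2)·(-1) = -5/2.
Against Right this mix gives (1/2)·3 + (1/2)·(-4) = -1/2.
The keeper will play Left, holding the kicker to -5/2. Shifting weight toward the row that does better against Left would raise this floor (the equalizing mix achieves -19/10 against both Left and Right), so the proposed strategy is not optimal.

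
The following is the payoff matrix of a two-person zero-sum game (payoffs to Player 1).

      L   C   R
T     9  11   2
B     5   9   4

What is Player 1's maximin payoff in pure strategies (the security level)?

4

Row minima: T → 2, B → 4.
The best of these is 4.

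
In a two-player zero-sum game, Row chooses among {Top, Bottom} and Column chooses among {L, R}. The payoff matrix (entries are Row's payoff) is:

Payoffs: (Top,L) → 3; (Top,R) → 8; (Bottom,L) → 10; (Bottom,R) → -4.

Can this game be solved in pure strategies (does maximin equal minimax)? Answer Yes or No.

Row minima: Top → 3, Bottom → -4; maximin = 3.
Column maxima: L → 10, R → 8; minimax = 8.
3 ≠ 8, so no pure-strategy equilibrium exists.

No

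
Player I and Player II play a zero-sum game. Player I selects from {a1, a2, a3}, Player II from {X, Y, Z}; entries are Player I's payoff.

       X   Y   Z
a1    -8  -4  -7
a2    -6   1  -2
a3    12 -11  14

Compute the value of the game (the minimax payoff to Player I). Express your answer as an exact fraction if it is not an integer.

-9/5

Row minima: a1 → -8, a2 → -6, a3 → -11; maximin = -6.
Column maxima: X → 12, Y → 1, Z → 14; minimax = 1.
-6 ≠ 1, so there is no saddle point; optimal play is mixed.
a1 is strictly dominated by a2, so Player I never plays it.
Z is strictly dominated by X (it gives Player I strictly more in every row), so Player II never plays it.
On the remaining 2×2 (a2, a3 vs X, Y):
Let Player I play a2 with probability p. Expected payoff against X: (-6)p + 12(1−p) = −18p + 12; against Y: 1p + (-11)(1−p) = 12p − 11.
Setting these equal: −18p + 12 = 12p − 11 ⇒ −30p = -23 ⇒ p = 23/30, and the value is (-18)·(23/30) + 12 = -9/5.
For Player II: with q = P(X), equating a2's and a3's payoffs gives −7q + 1 = 23q − 11 ⇒ q = 2/5.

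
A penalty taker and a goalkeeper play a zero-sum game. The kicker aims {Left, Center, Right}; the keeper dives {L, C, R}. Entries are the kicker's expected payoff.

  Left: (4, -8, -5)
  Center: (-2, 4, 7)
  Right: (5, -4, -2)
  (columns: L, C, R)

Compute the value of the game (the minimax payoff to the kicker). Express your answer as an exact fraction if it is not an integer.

4/5

Row minima: Left → -8, Center → -2, Right → -4; maximin = -2.
Column maxima: L → 5, C → 4, R → 7; minimax = 4.
-2 ≠ 4, so there is no saddle point; optimal play is mixed.
Left is strictly dominated by Right, so the kicker never plays it.
R is strictly dominated by C (it gives the kicker strictly more in every row), so the keeper never plays it.
On the remaining 2×2 (Center, Right vs L, C):
Let the kicker play Center with probability p. Expected payoff against L: (-2)p + 5(1−p) = −7p + 5; against C: 4p + (-4)(1−p) = 8p − 4.
Setting these equal: −7p + 5 = 8p − 4 ⇒ −15p = -9 ⇒ p = 3/5, and the value is (-7)·(3/5) + 5 = 4/5.
For the keeper: with q = P(L), equating Center's and Right's payoffs gives −6q + 4 = 9q − 4 ⇒ q = 8/15.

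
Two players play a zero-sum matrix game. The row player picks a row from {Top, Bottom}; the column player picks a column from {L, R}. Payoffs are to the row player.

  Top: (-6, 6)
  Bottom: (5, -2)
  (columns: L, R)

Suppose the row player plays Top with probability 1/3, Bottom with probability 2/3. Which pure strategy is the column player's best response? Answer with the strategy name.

If the column player plays L, the row player's expected payoff is (1/3)·(-6) + (2/3)·5 = 4/3.
If the column player plays R, the row player's expected payoff is (1/3)·6 + (2/3)·(-2) = 2/3.
The column player minimizes the row player's payoff; the smallest is 2/3, so the best response is R.

R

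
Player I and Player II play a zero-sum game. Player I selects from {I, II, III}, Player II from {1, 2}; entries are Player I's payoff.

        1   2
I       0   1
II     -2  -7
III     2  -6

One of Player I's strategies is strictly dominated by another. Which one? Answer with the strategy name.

I gives a strictly higher payoff than II against every column: 0 > -2, 1 > -7.
So II is strictly dominated and Player I never plays it.

II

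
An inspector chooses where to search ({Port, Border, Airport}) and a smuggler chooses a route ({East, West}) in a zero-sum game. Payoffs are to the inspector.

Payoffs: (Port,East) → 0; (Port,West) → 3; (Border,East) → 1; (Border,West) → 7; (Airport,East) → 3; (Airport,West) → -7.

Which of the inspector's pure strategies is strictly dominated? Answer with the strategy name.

Border gives a strictly higher payoff than Port against every column: 1 > 0, 7 > 3.
So Port is strictly dominated and the inspector never plays it.

Port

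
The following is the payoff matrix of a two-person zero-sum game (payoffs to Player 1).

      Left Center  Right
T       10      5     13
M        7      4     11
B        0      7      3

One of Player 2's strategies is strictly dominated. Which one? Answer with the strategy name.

Right

Left holds Player 1's payoff strictly below Right in every row: 10 < 13, 7 < 11, 0 < 3.
So Right is strictly dominated for Player 2.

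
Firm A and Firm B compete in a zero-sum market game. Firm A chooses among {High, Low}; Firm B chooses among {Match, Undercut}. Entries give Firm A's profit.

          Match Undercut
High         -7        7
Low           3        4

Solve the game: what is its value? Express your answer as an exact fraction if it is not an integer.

3

Row minima: High → -7, Low → 3; maximin = 3.
Column maxima: Match → 3, Undercut → 7; minimax = 3.
Since maximin = minimax = 3, there is a saddle point and the value is 3.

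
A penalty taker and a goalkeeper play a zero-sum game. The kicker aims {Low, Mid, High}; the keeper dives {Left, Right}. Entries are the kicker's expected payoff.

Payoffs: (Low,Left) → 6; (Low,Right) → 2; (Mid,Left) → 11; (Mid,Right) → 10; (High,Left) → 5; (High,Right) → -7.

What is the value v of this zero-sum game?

Row minima: Low → 2, Mid → 10, High → -7; maximin = 10.
Column maxima: Left → 11, Right → 10; minimax = 10.
Since maximin = minimax = 10, there is a saddle point and the value is 10.

10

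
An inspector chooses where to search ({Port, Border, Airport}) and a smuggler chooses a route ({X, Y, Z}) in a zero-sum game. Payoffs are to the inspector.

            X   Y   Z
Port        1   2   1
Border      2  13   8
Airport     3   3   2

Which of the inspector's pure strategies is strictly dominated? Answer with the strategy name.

Port

Border gives a strictly higher payoff than Port against every column: 2 > 1, 13 > 2, 8 > 1.
So Port is strictly dominated and the inspector never plays it.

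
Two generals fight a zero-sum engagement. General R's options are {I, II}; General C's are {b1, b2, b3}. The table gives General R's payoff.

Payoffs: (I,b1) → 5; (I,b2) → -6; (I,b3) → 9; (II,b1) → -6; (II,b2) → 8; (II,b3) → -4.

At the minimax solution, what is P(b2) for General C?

11/25

Row minima: I → -6, II → -6; maximin = -6.
Column maxima: b1 → 5, b2 → 8, b3 → 9; minimax = 5.
-6 ≠ 5, so there is no saddle point; optimal play is mixed.
b3 is strictly dominated by b1 (it gives General R strictly more in every row), so General C never plays it.
On the remaining 2×2 (I, II vs b1, b2):
Let General R play I with probability p. Expected payoff against b1: 5p + (-6)(1−p) = 11p − 6; against b2: (-6)p + 8(1−p) = −14p + 8.
Setting these equal: 11p − 6 = −14p + 8 ⇒ 25p = 14 ⇒ p = 14/25, and the value is (11)·(14/25) − 6 = 4/25.
For General C: with q = P(b1), equating I's and II's payoffs gives 11q − 6 = −14q + 8 ⇒ q = 14/25.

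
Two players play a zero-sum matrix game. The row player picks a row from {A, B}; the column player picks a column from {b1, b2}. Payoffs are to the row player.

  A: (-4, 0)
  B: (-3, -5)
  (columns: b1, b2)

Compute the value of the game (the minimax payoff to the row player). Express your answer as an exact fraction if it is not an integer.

-10/3

Row minima: A → -4, B → -5; maximin = -4.
Column maxima: b1 → -3, b2 → 0; minimax = -3.
-4 ≠ -3, so there is no saddle point; optimal play is mixed.
Let the row player play A with probability p. Expected payoff against b1: (-4)p + (-3)(1−p) = −p − 3; against b2: 0p + (-5)(1−p) = 5p − 5.
Setting these equal: −p − 3 = 5p − 5 ⇒ −6p = -2 ⇒ p = 1/3, and the value is (-1)·(1/3) − 3 = -10/3.
For the column player: with q = P(b1), equating A's and B's payoffs gives −4q = 2q − 5 ⇒ q = 5/6.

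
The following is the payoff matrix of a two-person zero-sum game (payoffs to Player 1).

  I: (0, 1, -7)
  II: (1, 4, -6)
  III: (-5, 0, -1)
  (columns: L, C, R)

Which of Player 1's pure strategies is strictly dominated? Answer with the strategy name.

II gives a strictly higher payoff than I against every column: 1 > 0, 4 > 1, -6 > -7.
So I is strictly dominated and Player 1 never plays it.

I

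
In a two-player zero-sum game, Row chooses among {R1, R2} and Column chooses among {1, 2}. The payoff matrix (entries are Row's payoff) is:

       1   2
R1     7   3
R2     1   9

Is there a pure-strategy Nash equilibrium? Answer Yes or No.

No

Row minima: R1 → 3, R2 → 1; maximin = 3.
Column maxima: 1 → 7, 2 → 9; minimax = 7.
3 ≠ 7, so no pure-strategy equilibrium exists.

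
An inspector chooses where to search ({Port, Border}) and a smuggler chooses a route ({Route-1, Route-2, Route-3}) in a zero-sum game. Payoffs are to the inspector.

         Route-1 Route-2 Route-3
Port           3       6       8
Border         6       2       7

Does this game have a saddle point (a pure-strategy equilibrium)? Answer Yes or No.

No

Row minima: Port → 3, Border → 2; maximin = 3.
Column maxima: Route-1 → 6, Route-2 → 6, Route-3 → 8; minimax = 6.
3 ≠ 6, so no pure-strategy equilibrium exists.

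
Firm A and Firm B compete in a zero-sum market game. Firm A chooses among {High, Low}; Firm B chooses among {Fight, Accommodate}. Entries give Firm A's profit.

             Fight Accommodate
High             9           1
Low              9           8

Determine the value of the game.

Row minima: High → 1, Low → 8; maximin = 8.
Column maxima: Fight → 9, Accommodate → 8; minimax = 8.
Since maximin = minimax = 8, there is a saddle point and the value is 8.

8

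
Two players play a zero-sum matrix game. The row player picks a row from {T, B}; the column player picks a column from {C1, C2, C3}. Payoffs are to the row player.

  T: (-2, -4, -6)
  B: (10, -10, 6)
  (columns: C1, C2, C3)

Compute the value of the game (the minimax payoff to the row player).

Row minima: T → -6, B → -10; maximin = -6.
Column maxima: C1 → 10, C2 → -4, C3 → 6; minimax = -4.
-6 ≠ -4, so there is no saddle point; optimal play is mixed.
C1 is strictly dominated by C2 (it gives the row player strictly more in every row), so the column player never plays it.
On the remaining 2×2 (T, B vs C2, C3):
Let the row player play T with probability p. Expected payoff against C2: (-4)p + (-10)(1−p) = 6p − 10; against C3: (-6)p + 6(1−p) = −12p + 6.
Setting these equal: 6p − 10 = −12p + 6 ⇒ 18p = 16 ⇒ p = 8/9, and the value is (6)·(8/9) − 10 = -14/3.
For the column player: with q = P(C2), equating T's and B's payoffs gives 2q − 6 = −16q + 6 ⇒ q = 2/3.

-14/3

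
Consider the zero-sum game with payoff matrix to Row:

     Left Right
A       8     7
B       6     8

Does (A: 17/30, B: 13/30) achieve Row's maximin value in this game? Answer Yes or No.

No

Against Left this mix gives (17/30)·8 + (13/30)·6 = 107/15.
Against Right this mix gives (17/30)·7 + (13/30)·8 = 223/30.
Column will play Left, holding Row to 107/15. Shifting weight toward the row that does better against Left would raise this floor (the equalizing mix achieves 22/3 against both Left and Right), so the proposed strategy is not optimal.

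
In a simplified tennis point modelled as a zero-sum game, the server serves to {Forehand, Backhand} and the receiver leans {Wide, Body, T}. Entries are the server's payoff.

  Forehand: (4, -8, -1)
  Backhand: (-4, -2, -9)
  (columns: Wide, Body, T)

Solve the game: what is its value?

Row minima: Forehand → -8, Backhand → -9; maximin = -8.
Column maxima: Wide → 4, Body → -2, T → -1; minimax = -2.
-8 ≠ -2, so there is no saddle point; optimal play is mixed.
Wide is strictly dominated by T (it gives the server strictly more in every row), so the receiver never plays it.
On the remaining 2×2 (Forehand, Backhand vs Body, T):
Let the server play Forehand with probability p. Expected payoff against Body: (-8)p + (-2)(1−p) = −6p − 2; against T: (-1)p + (-9)(1−p) = 8p − 9.
Setting these equal: −6p − 2 = 8p − 9 ⇒ −14p = -7 ⇒ p = 1/2, and the value is (-6)·(1/2) − 2 = -5.
For the receiver: with q = P(Body), equating Forehand's and Backhand's payoffs gives −7q − 1 = 7q − 9 ⇒ q = 4/7.

-5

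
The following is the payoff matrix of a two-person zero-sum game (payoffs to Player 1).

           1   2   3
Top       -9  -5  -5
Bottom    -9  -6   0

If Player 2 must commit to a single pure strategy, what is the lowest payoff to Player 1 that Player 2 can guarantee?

-9

Column maxima: 1 → -9, 2 → -5, 3 → 0.
The smallest of these is -9.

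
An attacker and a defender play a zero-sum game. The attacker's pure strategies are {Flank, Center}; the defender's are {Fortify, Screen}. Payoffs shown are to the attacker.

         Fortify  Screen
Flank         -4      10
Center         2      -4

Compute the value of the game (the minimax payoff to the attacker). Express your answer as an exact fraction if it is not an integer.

1/5

Row minima: Flank → -4, Center → -4; maximin = -4.
Column maxima: Fortify → 2, Screen → 10; minimax = 2.
-4 ≠ 2, so there is no saddle point; optimal play is mixed.
Let the attacker play Flank with probability p. Expected payoff against Fortify: (-4)p + 2(1−p) = −6p + 2; against Screen: 10p + (-4)(1−p) = 14p − 4.
Setting these equal: −6p + 2 = 14p − 4 ⇒ −20p = -6 ⇒ p = 3/10, and the value is (-6)·(3/10) + 2 = 1/5.
For the defender: with q = P(Fortify), equating Flank's and Center's payoffs gives −14q + 10 = 6q − 4 ⇒ q = 7/10.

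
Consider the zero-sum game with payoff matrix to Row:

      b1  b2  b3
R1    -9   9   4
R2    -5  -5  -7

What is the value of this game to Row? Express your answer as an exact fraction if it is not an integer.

Row minima: R1 → -9, R2 → -7; maximin = -7.
Column maxima: b1 → -5, b2 → 9, b3 → 4; minimax = -5.
-7 ≠ -5, so there is no saddle point; optimal play is mixed.
b2 is strictly dominated by b3 (it gives Row strictly more in every row), so Column never plays it.
On the remaining 2×2 (R1, R2 vs b1, b3):
Let Row play R1 with probability p. Expected payoff against b1: (-9)p + (-5)(1−p) = −4p − 5; against b3: 4p + (-7)(1−p) = 11p − 7.
Setting these equal: −4p − 5 = 11p − 7 ⇒ −15p = -2 ⇒ p = 2/15, and the value is (-4)·(2/15) − 5 = -83/15.
For Column: with q = P(b1), equating R1's and R2's payoffs gives −13q + 4 = 2q − 7 ⇒ q = 11/15.

-83/15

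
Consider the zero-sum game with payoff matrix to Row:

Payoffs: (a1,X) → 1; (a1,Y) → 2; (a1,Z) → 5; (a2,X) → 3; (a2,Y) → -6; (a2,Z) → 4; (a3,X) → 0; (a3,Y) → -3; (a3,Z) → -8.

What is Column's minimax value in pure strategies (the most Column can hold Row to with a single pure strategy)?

2

Column maxima: X → 3, Y → 2, Z → 5.
The smallest of these is 2.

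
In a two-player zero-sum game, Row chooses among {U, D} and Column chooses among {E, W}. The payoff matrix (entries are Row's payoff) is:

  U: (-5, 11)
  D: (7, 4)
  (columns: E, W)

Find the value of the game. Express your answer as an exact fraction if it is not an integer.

Row minima: U → -5, D → 4; maximin = 4.
Column maxima: E → 7, W → 11; minimax = 7.
4 ≠ 7, so there is no saddle point; optimal play is mixed.
Let Row play U with probability p. Expected payoff against E: (-5)p + 7(1−p) = −12p + 7; against W: 11p + 4(1−p) = 7p + 4.
Setting these equal: −12p + 7 = 7p + 4 ⇒ −19p = -3 ⇒ p = 3/19, and the value is (-12)·(3/19) + 7 = 97/19.
For Column: with q = P(E), equating U's and D's payoffs gives −16q + 11 = 3q + 4 ⇒ q = 7/19.

97/19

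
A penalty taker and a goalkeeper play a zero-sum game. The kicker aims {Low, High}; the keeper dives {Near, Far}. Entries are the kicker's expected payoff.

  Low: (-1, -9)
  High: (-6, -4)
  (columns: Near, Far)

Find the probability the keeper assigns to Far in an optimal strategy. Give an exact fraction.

1/2

Row minima: Low → -9, High → -6; maximin = -6.
Column maxima: Near → -1, Far → -4; minimax = -4.
-6 ≠ -4, so there is no saddle point; optimal play is mixed.
Let the kicker play Low with probability p. Expected payoff against Near: (-1)p + (-6)(1−p) = 5p − 6; against Far: (-9)p + (-4)(1−p) = −5p − 4.
Setting these equal: 5p − 6 = −5p − 4 ⇒ 10p = 2 ⇒ p = 1/5, and the value is (5)·(1/5) − 6 = -5.
For the keeper: with q = P(Near), equating Low's and High's payoffs gives 8q − 9 = −2q − 4 ⇒ q = 1/2.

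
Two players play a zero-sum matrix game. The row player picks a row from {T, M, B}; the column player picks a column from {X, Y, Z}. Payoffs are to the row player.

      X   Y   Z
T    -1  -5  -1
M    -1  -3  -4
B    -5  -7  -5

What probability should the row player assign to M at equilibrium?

Row minima: T → -5, M → -4, B → -7; maximin = -4.
Column maxima: X → -1, Y → -3, Z → -1; minimax = -3.
-4 ≠ -3, so there is no saddle point; optimal play is mixed.
B is strictly dominated by T, so the row player never plays it.
X is strictly dominated by Y (it gives the row player strictly more in every row), so the column player never plays it.
On the remaining 2×2 (T, M vs Y, Z):
Let the row player play T with probability p. Expected payoff against Y: (-5)p + (-3)(1−p) = −2p − 3; against Z: (-1)p + (-4)(1−p) = 3p − 4.
Setting these equal: −2p − 3 = 3p − 4 ⇒ −5p = -1 ⇒ p = 1/5, and the value is (-2)·(1/5) − 3 = -17/5.
For the column player: with q = P(Y), equating T's and M's payoffs gives −4q − 1 = q − 4 ⇒ q = 3/5.

4/5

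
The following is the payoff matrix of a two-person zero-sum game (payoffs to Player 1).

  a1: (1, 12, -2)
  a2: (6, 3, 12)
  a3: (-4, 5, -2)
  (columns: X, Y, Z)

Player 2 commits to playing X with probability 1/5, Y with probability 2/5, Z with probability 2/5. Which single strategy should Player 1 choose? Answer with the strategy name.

a2

Expected payoff of a1: (1/5)·1 + (2/5)·12 + (2/5)·(-2) = 21/5.
Expected payoff of a2: (1/5)·6 + (2/5)·3 + (2/5)·12 = 36/5.
Expected payoff of a3: (1/5)·(-4) + (2/5)·5 + (2/5)·(-2) = 2/5.
The largest is 36/5, so Player 1's best response is a2.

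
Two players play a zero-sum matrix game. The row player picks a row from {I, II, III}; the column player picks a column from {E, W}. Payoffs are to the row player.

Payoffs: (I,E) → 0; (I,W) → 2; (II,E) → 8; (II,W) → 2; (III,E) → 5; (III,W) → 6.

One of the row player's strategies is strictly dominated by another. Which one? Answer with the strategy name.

I

III gives a strictly higher payoff than I against every column: 5 > 0, 6 > 2.
So I is strictly dominated and the row player never plays it.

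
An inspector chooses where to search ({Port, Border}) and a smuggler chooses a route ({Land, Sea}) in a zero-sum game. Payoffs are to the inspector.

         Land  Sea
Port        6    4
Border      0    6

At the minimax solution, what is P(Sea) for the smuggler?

3/4

Row minima: Port → 4, Border → 0; maximin = 4.
Column maxima: Land → 6, Sea → 6; minimax = 6.
4 ≠ 6, so there is no saddle point; optimal play is mixed.
Let the inspector play Port with probability p. Expected payoff against Land: 6p + 0(1−p) = 6p; against Sea: 4p + 6(1−p) = −2p + 6.
Setting these equal: 6p = −2p + 6 ⇒ 8p = 6 ⇒ p = 3/4, and the value is (6)·(3/4) = 9/2.
For the smuggler: with q = P(Land), equating Port's and Border's payoffs gives 2q + 4 = −6q + 6 ⇒ q = 1/4.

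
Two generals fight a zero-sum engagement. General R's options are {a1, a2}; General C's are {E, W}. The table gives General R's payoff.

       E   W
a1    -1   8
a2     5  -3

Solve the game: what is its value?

37/17

Row minima: a1 → -1, a2 → -3; maximin = -1.
Column maxima: E → 5, W → 8; minimax = 5.
-1 ≠ 5, so there is no saddle point; optimal play is mixed.
Let General R play a1 with probability p. Expected payoff against E: (-1)p + 5(1−p) = −6p + 5; against W: 8p + (-3)(1−p) = 11p − 3.
Setting these equal: −6p + 5 = 11p − 3 ⇒ −17p = -8 ⇒ p = 8/17, and the value is (-6)·(8/17) + 5 = 37/17.
For General C: with q = P(E), equating a1's and a2's payoffs gives −9q + 8 = 8q − 3 ⇒ q = 11/17.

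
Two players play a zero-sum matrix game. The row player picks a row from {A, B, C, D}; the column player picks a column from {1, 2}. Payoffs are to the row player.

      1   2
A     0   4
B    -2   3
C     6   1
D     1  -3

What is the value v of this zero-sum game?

8/3

Row minima: A → 0, B → -2, C → 1, D → -3; maximin = 1.
Column maxima: 1 → 6, 2 → 4; minimax = 4.
1 ≠ 4, so there is no saddle point; optimal play is mixed.
B is strictly dominated by A, so the row player never plays it.
D is strictly dominated by C, so the row player never plays it.
On the remaining 2×2 (A, C vs 1, 2):
Let the row player play A with probability p. Expected payoff against 1: 0p + 6(1−p) = −6p + 6; against 2: 4p + 1(1−p) = 3p + 1.
Setting these equal: −6p + 6 = 3p + 1 ⇒ −9p = -5 ⇒ p = 5/9, and the value is (-6)·(5/9) + 6 = 8/3.
For the column player: with q = P(1), equating A's and C's payoffs gives −4q + 4 = 5q + 1 ⇒ q = 1/3.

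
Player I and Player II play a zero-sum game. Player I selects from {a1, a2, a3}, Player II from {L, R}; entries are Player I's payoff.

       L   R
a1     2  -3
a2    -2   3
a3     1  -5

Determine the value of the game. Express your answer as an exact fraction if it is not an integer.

Row minima: a1 → -3, a2 → -2, a3 → -5; maximin = -2.
Column maxima: L → 2, R → 3; minimax = 2.
-2 ≠ 2, so there is no saddle point; optimal play is mixed.
a3 is strictly dominated by a1, so Player I never plays it.
On the remaining 2×2 (a1, a2 vs L, R):
Let Player I play a1 with probability p. Expected payoff against L: 2p + (-2)(1−p) = 4p − 2; against R: (-3)p + 3(1−p) = −6p + 3.
Setting these equal: 4p − 2 = −6p + 3 ⇒ 10p = 5 ⇒ p = 1/2, and the value is (4)·(1/2) − 2 = 0.
For Player II: with q = P(L), equating a1's and a2's payoffs gives 5q − 3 = −5q + 3 ⇒ q = 3/5.

0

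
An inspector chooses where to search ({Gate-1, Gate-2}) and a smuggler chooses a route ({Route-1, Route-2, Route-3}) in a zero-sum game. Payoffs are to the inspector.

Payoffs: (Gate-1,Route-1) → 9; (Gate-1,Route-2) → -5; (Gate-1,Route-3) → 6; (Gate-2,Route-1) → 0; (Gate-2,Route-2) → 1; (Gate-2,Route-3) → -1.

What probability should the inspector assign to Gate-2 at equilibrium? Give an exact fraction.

Row minima: Gate-1 → -5, Gate-2 → -1; maximin = -1.
Column maxima: Route-1 → 9, Route-2 → 1, Route-3 → 6; minimax = 1.
-1 ≠ 1, so there is no saddle point; optimal play is mixed.
Route-1 is strictly dominated by Route-3 (it gives the inspector strictly more in every row), so the smuggler never plays it.
On the remaining 2×2 (Gate-1, Gate-2 vs Route-2, Route-3):
Let the inspector play Gate-1 with probability p. Expected payoff against Route-2: (-5)p + 1(1−p) = −6p + 1; against Route-3: 6p + (-1)(1−p) = 7p − 1.
Setting these equal: −6p + 1 = 7p − 1 ⇒ −13p = -2 ⇒ p = 2/13, and the value is (-6)·(2/13) + 1 = 1/13.
For the smuggler: with q = P(Route-2), equating Gate-1's and Gate-2's payoffs gives −11q + 6 = 2q − 1 ⇒ q = 7/13.

11/13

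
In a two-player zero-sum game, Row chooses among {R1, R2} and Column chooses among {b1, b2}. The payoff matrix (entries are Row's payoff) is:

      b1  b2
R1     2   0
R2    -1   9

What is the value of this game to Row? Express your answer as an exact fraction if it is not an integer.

3/2

Row minima: R1 → 0, R2 → -1; maximin = 0.
Column maxima: b1 → 2, b2 → 9; minimax = 2.
0 ≠ 2, so there is no saddle point; optimal play is mixed.
Let Row play R1 with probability p. Expected payoff against b1: 2p + (-1)(1−p) = 3p − 1; against b2: 0p + 9(1−p) = −9p + 9.
Setting these equal: 3p − 1 = −9p + 9 ⇒ 12p = 10 ⇒ p = 5/6, and the value is (3)·(5/6) − 1 = 3/2.
For Column: with q = P(b1), equating R1's and R2's payoffs gives 2q = −10q + 9 ⇒ q = 3/4.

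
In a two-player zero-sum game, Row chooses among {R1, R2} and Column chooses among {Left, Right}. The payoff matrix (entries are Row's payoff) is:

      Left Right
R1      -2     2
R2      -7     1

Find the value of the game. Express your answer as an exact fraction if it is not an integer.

-2

Row minima: R1 → -2, R2 → -7; maximin = -2.
Column maxima: Left → -2, Right → 2; minimax = -2.
Since maximin = minimax = -2, there is a saddle point and the value is -2.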